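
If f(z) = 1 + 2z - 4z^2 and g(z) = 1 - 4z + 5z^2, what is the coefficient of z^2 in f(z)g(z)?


Step 1: z^2 term in f*g comes from: (1)*(5z^2) + (2z)*(-4z) + (-4z^2)*(1)
Step 2: = 5 - 8 - 4
Step 3: = -7

-7


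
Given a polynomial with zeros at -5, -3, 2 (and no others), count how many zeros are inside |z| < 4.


Step 1: Check each root:
  z = -5: |-5| = 5 >= 4
  z = -3: |-3| = 3 < 4
  z = 2: |2| = 2 < 4
Step 2: Count = 2

2


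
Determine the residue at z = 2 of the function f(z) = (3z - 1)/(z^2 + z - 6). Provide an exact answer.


Step 1: Q(z) = z^2 + z - 6 = (z - 2)(z + 3)
Step 2: Q'(z) = 2z + 1
Step 3: Q'(2) = 5, P(2) = 5
Step 4: Res = P(2)/Q'(2) = 5/5 = 1

1


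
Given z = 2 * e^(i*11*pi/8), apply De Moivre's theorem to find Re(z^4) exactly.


Step 1: By De Moivre's theorem, z^4 = 2^4 * e^(i*4*11*pi/8) = 16 * (cos(11*pi/2) + i*sin(11*pi/2))
Step 2: |z|^4 = 2^4 = 16
Step 3: Reduce the angle mod 2*pi: 11*pi/2 - 4*pi = 3*pi/2
Step 4: cos(3*pi/2) = 0
Step 5: Re(z^4) = 16 * 0 = 0

0


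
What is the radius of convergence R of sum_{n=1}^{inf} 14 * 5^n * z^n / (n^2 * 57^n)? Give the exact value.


Step 1: General term a_n = 14 * 5^n / (n^2 * 57^n)
Step 2: By the root test, |a_n|^(1/n) = 14^(1/n) * 5 / (n^(2/n) * 57) -> 5/57 as n -> infinity (since 14^(1/n) -> 1 and n^(2/n) -> 1)
Step 3: R = 1/lim|a_n|^(1/n) = 57/5

57/5


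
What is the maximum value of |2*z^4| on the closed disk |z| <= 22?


Step 1: On |z| = 22, |f(z)| = 2 * |z|^4 = 2 * 22^4
Step 2: By maximum modulus principle, maximum is on boundary.
Step 3: Maximum = 2 * 234256 = 468512

468512


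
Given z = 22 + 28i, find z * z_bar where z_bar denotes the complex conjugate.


Step 1: conj(z) = 22 - 28i
Step 2: z * conj(z) = 22^2 + 28^2
Step 3: = 484 + 784 = 1268

1268


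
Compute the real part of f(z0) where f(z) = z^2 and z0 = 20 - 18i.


Step 1: z0 = 20 - 18i
Step 2: z0^2 = 20^2 - (-18)^2 - 720i
Step 3: real part = 400 - 324 = 76

76


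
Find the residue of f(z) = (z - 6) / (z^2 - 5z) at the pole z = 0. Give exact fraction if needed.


Step 1: Q(z) = z^2 - 5z = (z)(z - 5)
Step 2: Q'(z) = 2z - 5
Step 3: Q'(0) = -5, P(0) = -6
Step 4: Res = P(0)/Q'(0) = -6/(-5) = 6/5

6/5


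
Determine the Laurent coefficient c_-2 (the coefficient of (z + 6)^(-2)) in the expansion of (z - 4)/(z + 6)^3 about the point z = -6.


Step 1: Write the numerator in powers of (z + 6): z - 4 = (z + 6) + (1*(-6) - 4) = (z + 6) - 10
Step 2: Divide by (z + 6)^3: f(z) = -10(z + 6)^(-3) + (z + 6)^(-2)
Step 3: This finite sum is the Laurent series of f about z = -6.
Step 4: Coefficient of (z + 6)^(-2) = coefficient of (z + 6) in the re-centred numerator = 1

1


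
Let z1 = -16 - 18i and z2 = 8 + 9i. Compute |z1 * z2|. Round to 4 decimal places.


Step 1: |z1| = sqrt((-16)^2 + (-18)^2) = sqrt(580)
Step 2: |z2| = sqrt(8^2 + 9^2) = sqrt(145)
Step 3: |z1*z2| = |z1|*|z2| = sqrt(580) * sqrt(145) = sqrt(580 * 145) = sqrt(84100)
Step 4: = 290.0

290.0


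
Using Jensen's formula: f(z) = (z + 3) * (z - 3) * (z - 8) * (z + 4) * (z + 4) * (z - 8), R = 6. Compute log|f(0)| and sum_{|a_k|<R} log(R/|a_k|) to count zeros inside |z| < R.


Jensen's formula: (1/2pi)*integral log|f(Re^it)|dt = log|f(0)| + sum_{|a_k|<R} log(R/|a_k|)
Step 1: f(0) = 3 * (-3) * (-8) * 4 * 4 * (-8) = -9216
Step 2: log|f(0)| = log|-3| + log|3| + log|8| + log|-4| + log|-4| + log|8| = 9.1287
Step 3: Zeros inside |z| < 6: -3, 3, -4, -4
Step 4: Jensen sum = log(6/3) + log(6/3) + log(6/4) + log(6/4) = 2.1972
Step 5: n(R) = number of terms in the Jensen sum = count of zeros inside |z| < 6 = 4

4


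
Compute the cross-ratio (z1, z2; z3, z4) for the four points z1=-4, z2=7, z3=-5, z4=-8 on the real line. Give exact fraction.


Step 1: (z1-z3)(z2-z4) = 1 * 15 = 15
Step 2: (z1-z4)(z2-z3) = 4 * 12 = 48
Step 3: Cross-ratio = 15/48 = 5/16

5/16


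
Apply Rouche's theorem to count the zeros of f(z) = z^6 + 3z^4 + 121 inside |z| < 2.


Step 1: On |z| = 2 the three terms have sizes |z^6| = 2^6 = 64, |3z^4| = 3*2^4 = 48, |121| = 121
Step 2: The dominant term is g(z) = 121; let h(z) = z^6 + 3z^4 so f = g + h
Step 3: On |z| = 2: |g| = 121 and |h| <= 64 + 48 = 112
Step 4: Since 121 > 112, |h| < |g| on |z| = 2, so by Rouche f has the same number of zeros as g inside |z| < 2
Step 5: g(z) = 121 is a nonzero constant with no zeros inside |z| < 2. Answer = 0

0


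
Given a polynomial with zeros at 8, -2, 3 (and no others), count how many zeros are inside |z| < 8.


Step 1: Check each root:
  z = 8: |8| = 8 >= 8
  z = -2: |-2| = 2 < 8
  z = 3: |3| = 3 < 8
Step 2: Count = 2

2


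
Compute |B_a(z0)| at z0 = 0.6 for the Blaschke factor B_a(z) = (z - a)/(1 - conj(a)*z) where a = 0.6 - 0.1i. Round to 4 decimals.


Step 1: Numerator z0 - a = 0.6 - (0.6 - 0.1i) = 0 + 0.1i
Step 2: Denominator 1 - conj(a)*z0 = 1 - (0.6 + 0.1i)*0.6 = 0.64 - 0.06i
Step 3: |z0 - a|^2 = 0^2 + 0.1^2 = 0.01; |1 - conj(a)*z0|^2 = 0.64^2 + (-0.06)^2 = 0.4132
Step 4: |B_a(0.6)| = sqrt(0.01 / 0.4132) = sqrt(0.024201)
Step 5: = 0.1556

0.1556


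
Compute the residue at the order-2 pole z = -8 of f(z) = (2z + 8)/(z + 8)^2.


Step 1: Pole of order 2 at z = -8
Step 2: Res = lim d/dz [(z + 8)^2 * f(z)] as z -> -8
Step 3: (z + 8)^2 * f(z) = 2z + 8
Step 4: d/dz[2z + 8] = 2

2


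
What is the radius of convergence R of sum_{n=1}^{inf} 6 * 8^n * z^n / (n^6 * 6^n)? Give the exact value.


Step 1: General term a_n = 6 * 8^n / (n^6 * 6^n)
Step 2: By the root test, |a_n|^(1/n) = 6^(1/n) * 8 / (n^(6/n) * 6) -> 8/6 as n -> infinity (since 6^(1/n) -> 1 and n^(6/n) -> 1)
Step 3: R = 1/lim|a_n|^(1/n) = 6/8 = 3/4

3/4


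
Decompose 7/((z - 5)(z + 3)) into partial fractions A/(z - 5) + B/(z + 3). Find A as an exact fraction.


Step 1: Multiply both sides by (z - 5) and set z = 5
Step 2: A = 7 / (5 + 3)
Step 3: A = 7 / 8
Step 4: A = 7/8

7/8


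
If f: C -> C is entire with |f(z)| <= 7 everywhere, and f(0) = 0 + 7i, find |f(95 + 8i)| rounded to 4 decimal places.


Step 1: By Liouville's theorem, a bounded entire function is constant.
Step 2: f(z) = f(0) = 0 + 7i for all z.
Step 3: |f(w)| = |0 + 7i| = sqrt(0 + 49)
Step 4: = 7.0

7.0


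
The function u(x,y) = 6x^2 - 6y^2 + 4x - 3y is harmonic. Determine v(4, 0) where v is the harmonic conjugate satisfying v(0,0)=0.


Step 1: v_x = -u_y = 12y + 3
Step 2: v_y = u_x = 12x + 4
Step 3: v = 12xy + 3x + 4y + C
Step 4: v(0,0) = 0 => C = 0
Step 5: v(4, 0) = 12

12


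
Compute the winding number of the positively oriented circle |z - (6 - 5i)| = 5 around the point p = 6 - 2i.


Step 1: Center c = (6, -5), radius = 5
Step 2: |p - c|^2 = 0^2 + 3^2 = 9
Step 3: r^2 = 25
Step 4: |p-c| < r so winding number = 1

1


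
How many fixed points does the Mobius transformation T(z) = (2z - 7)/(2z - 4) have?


Step 1: Fixed points satisfy T(z) = z
Step 2: 2z^2 - 6z + 7 = 0
Step 3: Discriminant = (-6)^2 - 4*2*7 = -20
Step 4: Number of fixed points = 2

2


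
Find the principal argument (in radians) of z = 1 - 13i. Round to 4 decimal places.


Step 1: z = 1 - 13i
Step 2: arg(z) = atan2(-13, 1)
Step 3: arg(z) = -1.494

-1.494


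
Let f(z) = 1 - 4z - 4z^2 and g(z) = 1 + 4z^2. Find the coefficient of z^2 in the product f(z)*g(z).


Step 1: z^2 term in f*g comes from: (1)*(4z^2) + (-4z)*(0) + (-4z^2)*(1)
Step 2: = 4 + 0 - 4
Step 3: = 0

0


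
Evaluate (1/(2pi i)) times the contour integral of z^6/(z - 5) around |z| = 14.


Step 1: f(z) = z^6, a = 5 is inside |z| = 14
Step 2: By Cauchy integral formula: (1/(2pi*i)) * integral = f(a)
Step 3: f(5) = 5^6 = 15625

15625


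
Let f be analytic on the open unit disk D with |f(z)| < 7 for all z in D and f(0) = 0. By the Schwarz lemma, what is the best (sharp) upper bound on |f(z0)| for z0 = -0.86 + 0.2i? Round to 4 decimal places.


Step 1: g = f/7 maps D -> D with g(0) = 0, so by the Schwarz lemma |g(z)| <= |z|, i.e. |f(z)| <= 7|z|; this is sharp (f(z) = 7z).
Step 2: |z0|^2 = (-0.86)^2 + 0.2^2 = 0.7796
Step 3: |z0| = sqrt(0.7796) = 0.88295
Step 4: Best bound = 7 * |z0| = 7 * 0.88295 = 6.1806

6.1806


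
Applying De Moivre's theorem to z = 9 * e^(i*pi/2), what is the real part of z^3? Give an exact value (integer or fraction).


Step 1: By De Moivre's theorem, z^3 = 9^3 * e^(i*3*pi/2) = 729 * (cos(3*pi/2) + i*sin(3*pi/2))
Step 2: |z|^3 = 9^3 = 729
Step 3: The angle 3*pi/2 already lies in [0, 2*pi)
Step 4: cos(3*pi/2) = 0
Step 5: Re(z^3) = 729 * 0 = 0

0


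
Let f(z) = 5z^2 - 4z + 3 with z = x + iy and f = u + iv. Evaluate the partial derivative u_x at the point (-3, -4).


Step 1: f(z) = 5(x+iy)^2 - 4(x+iy) + 3
Step 2: u = 5(x^2 - y^2) - 4x + 3
Step 3: u_x = 10x - 4
Step 4: At (-3, -4): u_x = -30 - 4 = -34

-34


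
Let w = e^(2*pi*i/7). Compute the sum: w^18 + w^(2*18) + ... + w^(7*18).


Step 1: The sum sum_{j=1}^{n} w^(k*j) equals n if n | k, else 0.
Step 2: Here n = 7, k = 18
Step 3: Does n divide k? 7 | 18 -> False
Step 4: Sum = 0

0


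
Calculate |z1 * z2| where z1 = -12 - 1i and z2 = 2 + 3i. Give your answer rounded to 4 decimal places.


Step 1: |z1| = sqrt((-12)^2 + (-1)^2) = sqrt(145)
Step 2: |z2| = sqrt(2^2 + 3^2) = sqrt(13)
Step 3: |z1*z2| = |z1|*|z2| = sqrt(145) * sqrt(13) = sqrt(145 * 13) = sqrt(1885)
Step 4: = 43.4166

43.4166


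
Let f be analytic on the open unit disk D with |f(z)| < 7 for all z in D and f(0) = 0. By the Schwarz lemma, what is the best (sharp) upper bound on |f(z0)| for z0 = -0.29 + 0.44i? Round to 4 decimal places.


Step 1: g = f/7 maps D -> D with g(0) = 0, so by the Schwarz lemma |g(z)| <= |z|, i.e. |f(z)| <= 7|z|; this is sharp (f(z) = 7z).
Step 2: |z0|^2 = (-0.29)^2 + 0.44^2 = 0.2777
Step 3: |z0| = sqrt(0.2777) = 0.526972
Step 4: Best bound = 7 * |z0| = 7 * 0.526972 = 3.6888

3.6888


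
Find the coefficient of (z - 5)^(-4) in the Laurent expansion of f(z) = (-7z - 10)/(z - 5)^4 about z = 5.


Step 1: Write the numerator in powers of (z - 5): -7z - 10 = -7(z - 5) + (-7*5 - 10) = -7(z - 5) - 45
Step 2: Divide by (z - 5)^4: f(z) = -45(z - 5)^(-4) - 7(z - 5)^(-3)
Step 3: This finite sum is the Laurent series of f about z = 5.
Step 4: Coefficient of (z - 5)^(-4) = -7*5 - 10 = -45

-45


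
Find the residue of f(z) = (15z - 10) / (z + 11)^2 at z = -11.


Step 1: Pole of order 2 at z = -11
Step 2: Res = lim d/dz [(z + 11)^2 * f(z)] as z -> -11
Step 3: (z + 11)^2 * f(z) = 15z - 10
Step 4: d/dz[15z - 10] = 15

15


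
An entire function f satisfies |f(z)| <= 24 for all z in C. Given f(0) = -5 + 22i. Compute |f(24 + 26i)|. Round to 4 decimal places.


Step 1: By Liouville's theorem, a bounded entire function is constant.
Step 2: f(z) = f(0) = -5 + 22i for all z.
Step 3: |f(w)| = |-5 + 22i| = sqrt(25 + 484)
Step 4: = 22.561

22.561


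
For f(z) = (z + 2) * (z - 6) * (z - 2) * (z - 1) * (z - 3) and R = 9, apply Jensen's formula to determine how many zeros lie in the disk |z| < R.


Jensen's formula: (1/2pi)*integral log|f(Re^it)|dt = log|f(0)| + sum_{|a_k|<R} log(R/|a_k|)
Step 1: f(0) = 2 * (-6) * (-2) * (-1) * (-3) = 72
Step 2: log|f(0)| = log|-2| + log|6| + log|2| + log|1| + log|3| = 4.2767
Step 3: Zeros inside |z| < 9: -2, 6, 2, 1, 3
Step 4: Jensen sum = log(9/2) + log(9/6) + log(9/2) + log(9/1) + log(9/3) = 6.7095
Step 5: n(R) = number of terms in the Jensen sum = count of zeros inside |z| < 9 = 5

5


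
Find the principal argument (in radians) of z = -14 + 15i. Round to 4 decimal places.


Step 1: z = -14 + 15i
Step 2: arg(z) = atan2(15, -14)
Step 3: arg(z) = 2.3217

2.3217


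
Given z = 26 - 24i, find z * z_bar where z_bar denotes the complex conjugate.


Step 1: conj(z) = 26 + 24i
Step 2: z * conj(z) = 26^2 + (-24)^2
Step 3: = 676 + 576 = 1252

1252


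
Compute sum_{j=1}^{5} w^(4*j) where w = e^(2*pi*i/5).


Step 1: The sum sum_{j=1}^{n} w^(k*j) equals n if n | k, else 0.
Step 2: Here n = 5, k = 4
Step 3: Does n divide k? 5 | 4 -> False
Step 4: Sum = 0

0


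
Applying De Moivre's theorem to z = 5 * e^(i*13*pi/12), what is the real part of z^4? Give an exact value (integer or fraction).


Step 1: By De Moivre's theorem, z^4 = 5^4 * e^(i*4*13*pi/12) = 625 * (cos(13*pi/3) + i*sin(13*pi/3))
Step 2: |z|^4 = 5^4 = 625
Step 3: Reduce the angle mod 2*pi: 13*pi/3 - 4*pi = pi/3
Step 4: cos(pi/3) = 1/2
Step 5: Re(z^4) = 625 * 1/2 = 625/2

625/2


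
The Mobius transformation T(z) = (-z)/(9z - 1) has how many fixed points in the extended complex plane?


Step 1: Fixed points satisfy T(z) = z
Step 2: 9z^2 = 0
Step 3: Discriminant = 0^2 - 4*9*0 = 0
Step 4: Number of fixed points = 1

1


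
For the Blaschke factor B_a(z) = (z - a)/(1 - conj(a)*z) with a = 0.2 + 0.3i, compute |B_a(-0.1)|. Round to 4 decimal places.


Step 1: Numerator z0 - a = -0.1 - (0.2 + 0.3i) = -0.3 - 0.3i
Step 2: Denominator 1 - conj(a)*z0 = 1 - (0.2 - 0.3i)*(-0.1) = 1.02 - 0.03i
Step 3: |z0 - a|^2 = (-0.3)^2 + (-0.3)^2 = 0.18; |1 - conj(a)*z0|^2 = 1.02^2 + (-0.03)^2 = 1.0413
Step 4: |B_a(-0.1)| = sqrt(0.18 / 1.0413) = sqrt(0.172861)
Step 5: = 0.4158

0.4158


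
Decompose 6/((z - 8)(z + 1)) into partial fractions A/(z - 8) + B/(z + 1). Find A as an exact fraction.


Step 1: Multiply both sides by (z - 8) and set z = 8
Step 2: A = 6 / (8 + 1)
Step 3: A = 6 / 9
Step 4: A = 2/3

2/3


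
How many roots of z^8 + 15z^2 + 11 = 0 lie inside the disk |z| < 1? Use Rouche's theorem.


Step 1: On |z| = 1 the three terms have sizes |z^8| = 1^8 = 1, |15z^2| = 15*1^2 = 15, |11| = 11
Step 2: The dominant term is g(z) = 15z^2; let h(z) = z^8 + 11 so f = g + h
Step 3: On |z| = 1: |g| = 15 and |h| <= 1 + 11 = 12
Step 4: Since 15 > 12, |h| < |g| on |z| = 1, so by Rouche f has the same number of zeros as g inside |z| < 1
Step 5: g(z) = 15z^2 has 2 zeros (at the origin, multiplicity 2) inside |z| < 1. Answer = 2

2


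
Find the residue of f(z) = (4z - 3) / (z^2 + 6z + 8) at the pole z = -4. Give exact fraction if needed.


Step 1: Q(z) = z^2 + 6z + 8 = (z + 4)(z + 2)
Step 2: Q'(z) = 2z + 6
Step 3: Q'(-4) = -2, P(-4) = -19
Step 4: Res = P(-4)/Q'(-4) = -19/(-2) = 19/2

19/2


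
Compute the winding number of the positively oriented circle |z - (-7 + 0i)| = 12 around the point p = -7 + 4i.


Step 1: Center c = (-7, 0), radius = 12
Step 2: |p - c|^2 = 0^2 + 4^2 = 16
Step 3: r^2 = 144
Step 4: |p-c| < r so winding number = 1

1


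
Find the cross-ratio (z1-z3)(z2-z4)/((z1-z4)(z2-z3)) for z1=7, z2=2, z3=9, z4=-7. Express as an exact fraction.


Step 1: (z1-z3)(z2-z4) = (-2) * 9 = -18
Step 2: (z1-z4)(z2-z3) = 14 * (-7) = -98
Step 3: Cross-ratio = 18/98 = 9/49

9/49


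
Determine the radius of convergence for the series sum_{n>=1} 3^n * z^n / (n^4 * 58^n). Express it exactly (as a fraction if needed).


Step 1: General term a_n = 3^n / (n^4 * 58^n)
Step 2: By the root test, |a_n|^(1/n) = 3 / (n^(4/n) * 58) -> 3/58 as n -> infinity (since n^(4/n) -> 1)
Step 3: R = 1/lim|a_n|^(1/n) = 58/3

58/3


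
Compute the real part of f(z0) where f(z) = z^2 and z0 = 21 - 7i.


Step 1: z0 = 21 - 7i
Step 2: z0^2 = 21^2 - (-7)^2 - 294i
Step 3: real part = 441 - 49 = 392

392


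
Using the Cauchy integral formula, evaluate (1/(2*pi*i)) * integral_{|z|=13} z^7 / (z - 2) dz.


Step 1: f(z) = z^7, a = 2 is inside |z| = 13
Step 2: By Cauchy integral formula: (1/(2pi*i)) * integral = f(a)
Step 3: f(2) = 2^7 = 128

128


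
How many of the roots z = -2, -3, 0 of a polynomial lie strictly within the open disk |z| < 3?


Step 1: Check each root:
  z = -2: |-2| = 2 < 3
  z = -3: |-3| = 3 >= 3
  z = 0: |0| = 0 < 3
Step 2: Count = 2

2


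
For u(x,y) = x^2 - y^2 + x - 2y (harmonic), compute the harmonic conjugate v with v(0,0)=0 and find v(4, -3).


Step 1: v_x = -u_y = 2y + 2
Step 2: v_y = u_x = 2x + 1
Step 3: v = 2xy + 2x + y + C
Step 4: v(0,0) = 0 => C = 0
Step 5: v(4, -3) = -19

-19


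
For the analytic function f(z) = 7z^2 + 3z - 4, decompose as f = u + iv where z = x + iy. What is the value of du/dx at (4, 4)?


Step 1: f(z) = 7(x+iy)^2 + 3(x+iy) - 4
Step 2: u = 7(x^2 - y^2) + 3x - 4
Step 3: u_x = 14x + 3
Step 4: At (4, 4): u_x = 56 + 3 = 59

59


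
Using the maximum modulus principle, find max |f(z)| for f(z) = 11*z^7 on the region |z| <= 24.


Step 1: On |z| = 24, |f(z)| = 11 * |z|^7 = 11 * 24^7
Step 2: By maximum modulus principle, maximum is on boundary.
Step 3: Maximum = 11 * 4586471424 = 50451185664

50451185664


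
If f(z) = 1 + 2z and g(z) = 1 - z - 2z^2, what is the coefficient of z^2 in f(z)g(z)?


Step 1: z^2 term in f*g comes from: (1)*(-2z^2) + (2z)*(-z) + (0)*(1)
Step 2: = -2 - 2 + 0
Step 3: = -4

-4


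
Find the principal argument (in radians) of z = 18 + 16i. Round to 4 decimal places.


Step 1: z = 18 + 16i
Step 2: arg(z) = atan2(16, 18)
Step 3: arg(z) = 0.7266

0.7266


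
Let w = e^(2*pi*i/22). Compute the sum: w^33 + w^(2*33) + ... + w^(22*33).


Step 1: The sum sum_{j=1}^{n} w^(k*j) equals n if n | k, else 0.
Step 2: Here n = 22, k = 33
Step 3: Does n divide k? 22 | 33 -> False
Step 4: Sum = 0

0


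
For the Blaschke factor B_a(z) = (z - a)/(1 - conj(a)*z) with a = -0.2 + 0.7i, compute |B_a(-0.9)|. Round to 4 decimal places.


Step 1: Numerator z0 - a = -0.9 - (-0.2 + 0.7i) = -0.7 - 0.7i
Step 2: Denominator 1 - conj(a)*z0 = 1 - (-0.2 - 0.7i)*(-0.9) = 0.82 - 0.63i
Step 3: |z0 - a|^2 = (-0.7)^2 + (-0.7)^2 = 0.98; |1 - conj(a)*z0|^2 = 0.82^2 + (-0.63)^2 = 1.0693
Step 4: |B_a(-0.9)| = sqrt(0.98 / 1.0693) = sqrt(0.916487)
Step 5: = 0.9573

0.9573


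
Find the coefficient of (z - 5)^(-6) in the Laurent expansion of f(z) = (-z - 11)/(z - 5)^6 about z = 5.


Step 1: Write the numerator in powers of (z - 5): -z - 11 = -(z - 5) + (-1*5 - 11) = -(z - 5) - 16
Step 2: Divide by (z - 5)^6: f(z) = -16(z - 5)^(-6) - (z - 5)^(-5)
Step 3: This finite sum is the Laurent series of f about z = 5.
Step 4: Coefficient of (z - 5)^(-6) = -1*5 - 11 = -16

-16


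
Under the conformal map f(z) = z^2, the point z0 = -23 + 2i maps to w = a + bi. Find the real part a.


Step 1: z0 = -23 + 2i
Step 2: z0^2 = (-23)^2 - 2^2 - 92i
Step 3: real part = 529 - 4 = 525

525


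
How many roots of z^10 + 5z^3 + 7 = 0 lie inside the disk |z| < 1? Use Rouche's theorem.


Step 1: On |z| = 1 the three terms have sizes |z^10| = 1^10 = 1, |5z^3| = 5*1^3 = 5, |7| = 7
Step 2: The dominant term is g(z) = 7; let h(z) = z^10 + 5z^3 so f = g + h
Step 3: On |z| = 1: |g| = 7 and |h| <= 1 + 5 = 6
Step 4: Since 7 > 6, |h| < |g| on |z| = 1, so by Rouche f has the same number of zeros as g inside |z| < 1
Step 5: g(z) = 7 is a nonzero constant with no zeros inside |z| < 1. Answer = 0

0


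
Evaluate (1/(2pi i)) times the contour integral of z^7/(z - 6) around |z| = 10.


Step 1: f(z) = z^7, a = 6 is inside |z| = 10
Step 2: By Cauchy integral formula: (1/(2pi*i)) * integral = f(a)
Step 3: f(6) = 6^7 = 279936

279936


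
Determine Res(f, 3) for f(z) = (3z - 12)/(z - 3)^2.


Step 1: Pole of order 2 at z = 3
Step 2: Res = lim d/dz [(z - 3)^2 * f(z)] as z -> 3
Step 3: (z - 3)^2 * f(z) = 3z - 12
Step 4: d/dz[3z - 12] = 3

3


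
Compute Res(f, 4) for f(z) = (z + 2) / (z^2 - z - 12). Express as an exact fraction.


Step 1: Q(z) = z^2 - z - 12 = (z - 4)(z + 3)
Step 2: Q'(z) = 2z - 1
Step 3: Q'(4) = 7, P(4) = 6
Step 4: Res = P(4)/Q'(4) = 6/7 = 6/7

6/7


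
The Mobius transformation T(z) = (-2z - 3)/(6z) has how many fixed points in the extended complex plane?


Step 1: Fixed points satisfy T(z) = z
Step 2: 6z^2 + 2z + 3 = 0
Step 3: Discriminant = 2^2 - 4*6*3 = -68
Step 4: Number of fixed points = 2

2


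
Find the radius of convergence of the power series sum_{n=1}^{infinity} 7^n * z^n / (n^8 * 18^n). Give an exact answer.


Step 1: General term a_n = 7^n / (n^8 * 18^n)
Step 2: By the root test, |a_n|^(1/n) = 7 / (n^(8/n) * 18) -> 7/18 as n -> infinity (since n^(8/n) -> 1)
Step 3: R = 1/lim|a_n|^(1/n) = 18/7

18/7


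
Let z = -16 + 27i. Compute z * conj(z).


Step 1: conj(z) = -16 - 27i
Step 2: z * conj(z) = (-16)^2 + 27^2
Step 3: = 256 + 729 = 985

985


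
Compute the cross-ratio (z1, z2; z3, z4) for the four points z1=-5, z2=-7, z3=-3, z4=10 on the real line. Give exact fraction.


Step 1: (z1-z3)(z2-z4) = (-2) * (-17) = 34
Step 2: (z1-z4)(z2-z3) = (-15) * (-4) = 60
Step 3: Cross-ratio = 34/60 = 17/30

17/30


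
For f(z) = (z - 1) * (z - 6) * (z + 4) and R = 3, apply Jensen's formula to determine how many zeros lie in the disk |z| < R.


Jensen's formula: (1/2pi)*integral log|f(Re^it)|dt = log|f(0)| + sum_{|a_k|<R} log(R/|a_k|)
Step 1: f(0) = (-1) * (-6) * 4 = 24
Step 2: log|f(0)| = log|1| + log|6| + log|-4| = 3.1781
Step 3: Zeros inside |z| < 3: 1
Step 4: Jensen sum = log(3/1) = 1.0986
Step 5: n(R) = number of terms in the Jensen sum = count of zeros inside |z| < 3 = 1

1


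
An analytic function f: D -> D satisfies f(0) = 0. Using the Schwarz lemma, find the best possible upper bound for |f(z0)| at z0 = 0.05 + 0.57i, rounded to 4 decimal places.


Step 1: Schwarz lemma: if f: D -> D is analytic with f(0) = 0, then |f(z)| <= |z| for all z in D, and this is sharp (f(z) = z).
Step 2: |z0|^2 = 0.05^2 + 0.57^2 = 0.3274
Step 3: |z0| = sqrt(0.3274) = 0.572189
Step 4: Best bound = |z0| = 0.5722

0.5722


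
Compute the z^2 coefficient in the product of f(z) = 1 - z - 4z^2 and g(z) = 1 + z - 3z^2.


Step 1: z^2 term in f*g comes from: (1)*(-3z^2) + (-z)*(z) + (-4z^2)*(1)
Step 2: = -3 - 1 - 4
Step 3: = -8

-8


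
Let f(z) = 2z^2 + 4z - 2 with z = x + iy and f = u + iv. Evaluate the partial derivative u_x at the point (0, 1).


Step 1: f(z) = 2(x+iy)^2 + 4(x+iy) - 2
Step 2: u = 2(x^2 - y^2) + 4x - 2
Step 3: u_x = 4x + 4
Step 4: At (0, 1): u_x = 0 + 4 = 4

4


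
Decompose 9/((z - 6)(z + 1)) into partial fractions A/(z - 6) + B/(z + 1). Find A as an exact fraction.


Step 1: Multiply both sides by (z - 6) and set z = 6
Step 2: A = 9 / (6 + 1)
Step 3: A = 9 / 7
Step 4: A = 9/7

9/7


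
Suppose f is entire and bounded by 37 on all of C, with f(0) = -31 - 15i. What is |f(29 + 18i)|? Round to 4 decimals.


Step 1: By Liouville's theorem, a bounded entire function is constant.
Step 2: f(z) = f(0) = -31 - 15i for all z.
Step 3: |f(w)| = |-31 - 15i| = sqrt(961 + 225)
Step 4: = 34.4384

34.4384


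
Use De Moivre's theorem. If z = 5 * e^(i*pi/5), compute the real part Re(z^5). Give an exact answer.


Step 1: By De Moivre's theorem, z^5 = 5^5 * e^(i*5*pi/5) = 3125 * (cos(pi) + i*sin(pi))
Step 2: |z|^5 = 5^5 = 3125
Step 3: The angle pi already lies in [0, 2*pi)
Step 4: cos(pi) = -1
Step 5: Re(z^5) = 3125 * (-1) = -3125

-3125


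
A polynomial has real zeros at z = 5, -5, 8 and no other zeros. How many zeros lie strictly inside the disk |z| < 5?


Step 1: Check each root:
  z = 5: |5| = 5 >= 5
  z = -5: |-5| = 5 >= 5
  z = 8: |8| = 8 >= 5
Step 2: Count = 0

0


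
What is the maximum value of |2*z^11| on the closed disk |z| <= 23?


Step 1: On |z| = 23, |f(z)| = 2 * |z|^11 = 2 * 23^11
Step 2: By maximum modulus principle, maximum is on boundary.
Step 3: Maximum = 2 * 952809757913927 = 1905619515827854

1905619515827854


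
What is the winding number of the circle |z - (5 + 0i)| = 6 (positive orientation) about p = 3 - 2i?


Step 1: Center c = (5, 0), radius = 6
Step 2: |p - c|^2 = (-2)^2 + (-2)^2 = 8
Step 3: r^2 = 36
Step 4: |p-c| < r so winding number = 1

1


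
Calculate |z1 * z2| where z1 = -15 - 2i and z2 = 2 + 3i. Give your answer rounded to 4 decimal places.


Step 1: |z1| = sqrt((-15)^2 + (-2)^2) = sqrt(229)
Step 2: |z2| = sqrt(2^2 + 3^2) = sqrt(13)
Step 3: |z1*z2| = |z1|*|z2| = sqrt(229) * sqrt(13) = sqrt(229 * 13) = sqrt(2977)
Step 4: = 54.5619

54.5619


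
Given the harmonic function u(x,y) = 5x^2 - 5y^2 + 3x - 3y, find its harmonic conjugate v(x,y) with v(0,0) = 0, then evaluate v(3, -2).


Step 1: v_x = -u_y = 10y + 3
Step 2: v_y = u_x = 10x + 3
Step 3: v = 10xy + 3x + 3y + C
Step 4: v(0,0) = 0 => C = 0
Step 5: v(3, -2) = -57

-57


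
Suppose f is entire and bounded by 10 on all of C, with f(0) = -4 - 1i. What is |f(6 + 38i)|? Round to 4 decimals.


Step 1: By Liouville's theorem, a bounded entire function is constant.
Step 2: f(z) = f(0) = -4 - 1i for all z.
Step 3: |f(w)| = |-4 - 1i| = sqrt(16 + 1)
Step 4: = 4.1231

4.1231


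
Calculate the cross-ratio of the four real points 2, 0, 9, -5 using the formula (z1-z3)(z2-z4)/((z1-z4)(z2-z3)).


Step 1: (z1-z3)(z2-z4) = (-7) * 5 = -35
Step 2: (z1-z4)(z2-z3) = 7 * (-9) = -63
Step 3: Cross-ratio = 35/63 = 5/9

5/9


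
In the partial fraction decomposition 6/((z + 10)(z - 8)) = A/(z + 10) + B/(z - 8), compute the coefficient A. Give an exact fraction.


Step 1: Multiply both sides by (z + 10) and set z = -10
Step 2: A = 6 / (-10 - 8)
Step 3: A = 6 / (-18)
Step 4: A = -1/3

-1/3


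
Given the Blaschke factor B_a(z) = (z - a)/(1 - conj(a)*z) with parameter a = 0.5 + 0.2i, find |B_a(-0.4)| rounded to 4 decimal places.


Step 1: Numerator z0 - a = -0.4 - (0.5 + 0.2i) = -0.9 - 0.2i
Step 2: Denominator 1 - conj(a)*z0 = 1 - (0.5 - 0.2i)*(-0.4) = 1.2 - 0.08i
Step 3: |z0 - a|^2 = (-0.9)^2 + (-0.2)^2 = 0.85; |1 - conj(a)*z0|^2 = 1.2^2 + (-0.08)^2 = 1.4464
Step 4: |B_a(-0.4)| = sqrt(0.85 / 1.4464) = sqrt(0.587666)
Step 5: = 0.7666

0.7666


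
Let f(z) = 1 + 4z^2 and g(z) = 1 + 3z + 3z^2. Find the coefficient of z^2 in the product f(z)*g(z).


Step 1: z^2 term in f*g comes from: (1)*(3z^2) + (0)*(3z) + (4z^2)*(1)
Step 2: = 3 + 0 + 4
Step 3: = 7

7


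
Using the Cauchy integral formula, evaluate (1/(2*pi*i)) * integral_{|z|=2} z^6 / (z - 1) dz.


Step 1: f(z) = z^6, a = 1 is inside |z| = 2
Step 2: By Cauchy integral formula: (1/(2pi*i)) * integral = f(a)
Step 3: f(1) = 1^6 = 1

1


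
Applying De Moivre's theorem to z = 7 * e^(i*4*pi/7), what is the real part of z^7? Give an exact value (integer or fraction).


Step 1: By De Moivre's theorem, z^7 = 7^7 * e^(i*7*4*pi/7) = 823543 * (cos(4*pi) + i*sin(4*pi))
Step 2: |z|^7 = 7^7 = 823543
Step 3: Reduce the angle mod 2*pi: 4*pi - 4*pi = 0
Step 4: cos(0) = 1
Step 5: Re(z^7) = 823543 * 1 = 823543

823543


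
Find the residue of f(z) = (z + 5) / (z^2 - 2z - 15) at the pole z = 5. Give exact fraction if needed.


Step 1: Q(z) = z^2 - 2z - 15 = (z - 5)(z + 3)
Step 2: Q'(z) = 2z - 2
Step 3: Q'(5) = 8, P(5) = 10
Step 4: Res = P(5)/Q'(5) = 10/8 = 5/4

5/4


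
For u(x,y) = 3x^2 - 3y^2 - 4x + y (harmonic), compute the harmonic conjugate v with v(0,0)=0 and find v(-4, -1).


Step 1: v_x = -u_y = 6y - 1
Step 2: v_y = u_x = 6x - 4
Step 3: v = 6xy - x - 4y + C
Step 4: v(0,0) = 0 => C = 0
Step 5: v(-4, -1) = 32

32


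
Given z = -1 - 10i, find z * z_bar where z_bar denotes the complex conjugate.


Step 1: conj(z) = -1 + 10i
Step 2: z * conj(z) = (-1)^2 + (-10)^2
Step 3: = 1 + 100 = 101

101


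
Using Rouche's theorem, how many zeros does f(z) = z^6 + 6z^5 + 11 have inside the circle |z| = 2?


Step 1: On |z| = 2 the three terms have sizes |z^6| = 2^6 = 64, |6z^5| = 6*2^5 = 192, |11| = 11
Step 2: The dominant term is g(z) = 6z^5; let h(z) = z^6 + 11 so f = g + h
Step 3: On |z| = 2: |g| = 192 and |h| <= 64 + 11 = 75
Step 4: Since 192 > 75, |h| < |g| on |z| = 2, so by Rouche f has the same number of zeros as g inside |z| < 2
Step 5: g(z) = 6z^5 has 5 zeros (at the origin, multiplicity 5) inside |z| < 2. Answer = 5

5


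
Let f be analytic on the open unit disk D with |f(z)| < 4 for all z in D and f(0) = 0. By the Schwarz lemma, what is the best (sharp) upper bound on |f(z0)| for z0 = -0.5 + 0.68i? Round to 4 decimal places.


Step 1: g = f/4 maps D -> D with g(0) = 0, so by the Schwarz lemma |g(z)| <= |z|, i.e. |f(z)| <= 4|z|; this is sharp (f(z) = 4z).
Step 2: |z0|^2 = (-0.5)^2 + 0.68^2 = 0.7124
Step 3: |z0| = sqrt(0.7124) = 0.844038
Step 4: Best bound = 4 * |z0| = 4 * 0.844038 = 3.3762

3.3762


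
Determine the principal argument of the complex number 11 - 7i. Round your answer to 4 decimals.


Step 1: z = 11 - 7i
Step 2: arg(z) = atan2(-7, 11)
Step 3: arg(z) = -0.5667

-0.5667


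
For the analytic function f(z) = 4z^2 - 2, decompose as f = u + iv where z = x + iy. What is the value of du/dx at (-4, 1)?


Step 1: f(z) = 4(x+iy)^2 - 2
Step 2: u = 4(x^2 - y^2) - 2
Step 3: u_x = 8x + 0
Step 4: At (-4, 1): u_x = -32 + 0 = -32

-32


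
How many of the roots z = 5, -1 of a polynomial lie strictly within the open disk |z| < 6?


Step 1: Check each root:
  z = 5: |5| = 5 < 6
  z = -1: |-1| = 1 < 6
Step 2: Count = 2

2


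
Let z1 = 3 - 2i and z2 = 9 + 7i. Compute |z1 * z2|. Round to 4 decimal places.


Step 1: |z1| = sqrt(3^2 + (-2)^2) = sqrt(13)
Step 2: |z2| = sqrt(9^2 + 7^2) = sqrt(130)
Step 3: |z1*z2| = |z1|*|z2| = sqrt(13) * sqrt(130) = sqrt(13 * 130) = sqrt(1690)
Step 4: = 41.1096

41.1096


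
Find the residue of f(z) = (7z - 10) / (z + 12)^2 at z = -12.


Step 1: Pole of order 2 at z = -12
Step 2: Res = lim d/dz [(z + 12)^2 * f(z)] as z -> -12
Step 3: (z + 12)^2 * f(z) = 7z - 10
Step 4: d/dz[7z - 10] = 7

7


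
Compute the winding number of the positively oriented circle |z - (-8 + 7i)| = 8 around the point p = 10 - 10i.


Step 1: Center c = (-8, 7), radius = 8
Step 2: |p - c|^2 = 18^2 + (-17)^2 = 613
Step 3: r^2 = 64
Step 4: |p-c| > r so winding number = 0

0


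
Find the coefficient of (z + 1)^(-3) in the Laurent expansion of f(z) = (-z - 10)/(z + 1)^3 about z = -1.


Step 1: Write the numerator in powers of (z + 1): -z - 10 = -(z + 1) + (-1*(-1) - 10) = -(z + 1) - 9
Step 2: Divide by (z + 1)^3: f(z) = -9(z + 1)^(-3) - (z + 1)^(-2)
Step 3: This finite sum is the Laurent series of f about z = -1.
Step 4: Coefficient of (z + 1)^(-3) = -1*(-1) - 10 = -9

-9


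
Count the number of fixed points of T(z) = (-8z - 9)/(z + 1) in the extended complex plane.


Step 1: Fixed points satisfy T(z) = z
Step 2: z^2 + 9z + 9 = 0
Step 3: Discriminant = 9^2 - 4*1*9 = 45
Step 4: Number of fixed points = 2

2


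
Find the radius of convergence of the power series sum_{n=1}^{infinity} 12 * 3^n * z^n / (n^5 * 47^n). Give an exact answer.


Step 1: General term a_n = 12 * 3^n / (n^5 * 47^n)
Step 2: By the root test, |a_n|^(1/n) = 12^(1/n) * 3 / (n^(5/n) * 47) -> 3/47 as n -> infinity (since 12^(1/n) -> 1 and n^(5/n) -> 1)
Step 3: R = 1/lim|a_n|^(1/n) = 47/3

47/3


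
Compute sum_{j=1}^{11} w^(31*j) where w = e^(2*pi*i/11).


Step 1: The sum sum_{j=1}^{n} w^(k*j) equals n if n | k, else 0.
Step 2: Here n = 11, k = 31
Step 3: Does n divide k? 11 | 31 -> False
Step 4: Sum = 0

0


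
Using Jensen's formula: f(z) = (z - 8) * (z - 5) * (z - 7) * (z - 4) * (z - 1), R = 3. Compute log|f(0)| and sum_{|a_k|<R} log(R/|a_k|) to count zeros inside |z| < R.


Jensen's formula: (1/2pi)*integral log|f(Re^it)|dt = log|f(0)| + sum_{|a_k|<R} log(R/|a_k|)
Step 1: f(0) = (-8) * (-5) * (-7) * (-4) * (-1) = -1120
Step 2: log|f(0)| = log|8| + log|5| + log|7| + log|4| + log|1| = 7.0211
Step 3: Zeros inside |z| < 3: 1
Step 4: Jensen sum = log(3/1) = 1.0986
Step 5: n(R) = number of terms in the Jensen sum = count of zeros inside |z| < 3 = 1

1


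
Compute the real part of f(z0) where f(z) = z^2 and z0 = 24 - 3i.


Step 1: z0 = 24 - 3i
Step 2: z0^2 = 24^2 - (-3)^2 - 144i
Step 3: real part = 576 - 9 = 567

567


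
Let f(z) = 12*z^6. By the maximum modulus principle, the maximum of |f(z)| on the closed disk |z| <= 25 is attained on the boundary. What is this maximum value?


Step 1: On |z| = 25, |f(z)| = 12 * |z|^6 = 12 * 25^6
Step 2: By maximum modulus principle, maximum is on boundary.
Step 3: Maximum = 12 * 244140625 = 2929687500

2929687500


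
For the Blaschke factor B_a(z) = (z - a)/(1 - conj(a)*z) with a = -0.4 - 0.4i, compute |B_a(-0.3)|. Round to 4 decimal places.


Step 1: Numerator z0 - a = -0.3 - (-0.4 - 0.4i) = 0.1 + 0.4i
Step 2: Denominator 1 - conj(a)*z0 = 1 - (-0.4 + 0.4i)*(-0.3) = 0.88 + 0.12i
Step 3: |z0 - a|^2 = 0.1^2 + 0.4^2 = 0.17; |1 - conj(a)*z0|^2 = 0.88^2 + 0.12^2 = 0.7888
Step 4: |B_a(-0.3)| = sqrt(0.17 / 0.7888) = sqrt(0.215517)
Step 5: = 0.4642

0.4642


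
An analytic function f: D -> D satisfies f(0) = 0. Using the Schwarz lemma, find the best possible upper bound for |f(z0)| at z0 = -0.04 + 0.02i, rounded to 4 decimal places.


Step 1: Schwarz lemma: if f: D -> D is analytic with f(0) = 0, then |f(z)| <= |z| for all z in D, and this is sharp (f(z) = z).
Step 2: |z0|^2 = (-0.04)^2 + 0.02^2 = 0.002
Step 3: |z0| = sqrt(0.002) = 0.044721
Step 4: Best bound = |z0| = 0.0447

0.0447


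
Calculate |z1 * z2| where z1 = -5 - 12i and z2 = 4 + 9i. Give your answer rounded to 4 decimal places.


Step 1: |z1| = sqrt((-5)^2 + (-12)^2) = sqrt(169)
Step 2: |z2| = sqrt(4^2 + 9^2) = sqrt(97)
Step 3: |z1*z2| = |z1|*|z2| = sqrt(169) * sqrt(97) = sqrt(169 * 97) = sqrt(16393)
Step 4: = 128.0352

128.0352


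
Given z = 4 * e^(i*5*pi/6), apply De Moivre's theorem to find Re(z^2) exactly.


Step 1: By De Moivre's theorem, z^2 = 4^2 * e^(i*2*5*pi/6) = 16 * (cos(5*pi/3) + i*sin(5*pi/3))
Step 2: |z|^2 = 4^2 = 16
Step 3: The angle 5*pi/3 already lies in [0, 2*pi)
Step 4: cos(5*pi/3) = 1/2
Step 5: Re(z^2) = 16 * 1/2 = 8

8


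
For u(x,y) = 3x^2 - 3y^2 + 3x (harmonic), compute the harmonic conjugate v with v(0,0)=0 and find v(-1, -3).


Step 1: v_x = -u_y = 6y + 0
Step 2: v_y = u_x = 6x + 3
Step 3: v = 6xy + 3y + C
Step 4: v(0,0) = 0 => C = 0
Step 5: v(-1, -3) = 9

9


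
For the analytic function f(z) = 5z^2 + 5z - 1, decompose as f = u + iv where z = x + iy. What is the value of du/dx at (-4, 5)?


Step 1: f(z) = 5(x+iy)^2 + 5(x+iy) - 1
Step 2: u = 5(x^2 - y^2) + 5x - 1
Step 3: u_x = 10x + 5
Step 4: At (-4, 5): u_x = -40 + 5 = -35

-35


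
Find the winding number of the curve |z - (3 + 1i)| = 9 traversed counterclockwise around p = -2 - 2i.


Step 1: Center c = (3, 1), radius = 9
Step 2: |p - c|^2 = (-5)^2 + (-3)^2 = 34
Step 3: r^2 = 81
Step 4: |p-c| < r so winding number = 1

1


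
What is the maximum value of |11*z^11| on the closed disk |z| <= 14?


Step 1: On |z| = 14, |f(z)| = 11 * |z|^11 = 11 * 14^11
Step 2: By maximum modulus principle, maximum is on boundary.
Step 3: Maximum = 11 * 4049565169664 = 44545216866304

44545216866304


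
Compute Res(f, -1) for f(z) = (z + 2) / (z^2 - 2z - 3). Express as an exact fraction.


Step 1: Q(z) = z^2 - 2z - 3 = (z + 1)(z - 3)
Step 2: Q'(z) = 2z - 2
Step 3: Q'(-1) = -4, P(-1) = 1
Step 4: Res = P(-1)/Q'(-1) = 1/(-4) = -1/4

-1/4


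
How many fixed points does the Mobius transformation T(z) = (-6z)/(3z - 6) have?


Step 1: Fixed points satisfy T(z) = z
Step 2: 3z^2 = 0
Step 3: Discriminant = 0^2 - 4*3*0 = 0
Step 4: Number of fixed points = 1

1


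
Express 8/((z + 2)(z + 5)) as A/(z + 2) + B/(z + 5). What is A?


Step 1: Multiply both sides by (z + 2) and set z = -2
Step 2: A = 8 / (-2 + 5)
Step 3: A = 8 / 3
Step 4: A = 8/3

8/3


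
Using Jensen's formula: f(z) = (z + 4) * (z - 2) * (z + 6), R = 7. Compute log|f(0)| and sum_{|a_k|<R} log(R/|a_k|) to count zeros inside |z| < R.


Jensen's formula: (1/2pi)*integral log|f(Re^it)|dt = log|f(0)| + sum_{|a_k|<R} log(R/|a_k|)
Step 1: f(0) = 4 * (-2) * 6 = -48
Step 2: log|f(0)| = log|-4| + log|2| + log|-6| = 3.8712
Step 3: Zeros inside |z| < 7: -4, 2, -6
Step 4: Jensen sum = log(7/4) + log(7/2) + log(7/6) = 1.9665
Step 5: n(R) = number of terms in the Jensen sum = count of zeros inside |z| < 7 = 3

3


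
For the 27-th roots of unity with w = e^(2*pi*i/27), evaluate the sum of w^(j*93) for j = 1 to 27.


Step 1: The sum sum_{j=1}^{n} w^(k*j) equals n if n | k, else 0.
Step 2: Here n = 27, k = 93
Step 3: Does n divide k? 27 | 93 -> False
Step 4: Sum = 0

0


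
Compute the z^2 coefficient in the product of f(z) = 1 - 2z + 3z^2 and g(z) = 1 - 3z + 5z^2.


Step 1: z^2 term in f*g comes from: (1)*(5z^2) + (-2z)*(-3z) + (3z^2)*(1)
Step 2: = 5 + 6 + 3
Step 3: = 14

14


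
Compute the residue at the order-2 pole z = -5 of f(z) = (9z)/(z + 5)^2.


Step 1: Pole of order 2 at z = -5
Step 2: Res = lim d/dz [(z + 5)^2 * f(z)] as z -> -5
Step 3: (z + 5)^2 * f(z) = 9z
Step 4: d/dz[9z] = 9

9


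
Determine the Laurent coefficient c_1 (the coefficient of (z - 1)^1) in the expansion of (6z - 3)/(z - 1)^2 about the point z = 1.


Step 1: Write the numerator in powers of (z - 1): 6z - 3 = 6(z - 1) + (6*1 - 3) = 6(z - 1) + 3
Step 2: Divide by (z - 1)^2: f(z) = 3(z - 1)^(-2) + 6(z - 1)^(-1)
Step 3: This finite sum is the Laurent series of f about z = 1.
Step 4: Only the powers -2 and -1 appear, so the coefficient of (z - 1)^1 = 0

0


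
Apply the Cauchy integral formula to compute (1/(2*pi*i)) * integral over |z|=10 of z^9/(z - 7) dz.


Step 1: f(z) = z^9, a = 7 is inside |z| = 10
Step 2: By Cauchy integral formula: (1/(2pi*i)) * integral = f(a)
Step 3: f(7) = 7^9 = 40353607

40353607


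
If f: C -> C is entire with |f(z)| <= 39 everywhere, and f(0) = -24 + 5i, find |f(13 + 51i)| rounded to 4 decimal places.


Step 1: By Liouville's theorem, a bounded entire function is constant.
Step 2: f(z) = f(0) = -24 + 5i for all z.
Step 3: |f(w)| = |-24 + 5i| = sqrt(576 + 25)
Step 4: = 24.5153

24.5153


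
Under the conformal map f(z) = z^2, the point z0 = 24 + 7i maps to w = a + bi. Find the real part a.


Step 1: z0 = 24 + 7i
Step 2: z0^2 = 24^2 - 7^2 + 336i
Step 3: real part = 576 - 49 = 527

527


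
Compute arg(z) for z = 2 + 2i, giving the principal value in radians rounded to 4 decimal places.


Step 1: z = 2 + 2i
Step 2: arg(z) = atan2(2, 2)
Step 3: arg(z) = 0.7854

0.7854


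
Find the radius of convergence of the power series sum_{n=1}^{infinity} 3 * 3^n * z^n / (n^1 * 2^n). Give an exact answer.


Step 1: General term a_n = 3 * 3^n / (n^1 * 2^n)
Step 2: By the root test, |a_n|^(1/n) = 3^(1/n) * 3 / (n^(1/n) * 2) -> 3/2 as n -> infinity (since 3^(1/n) -> 1 and n^(1/n) -> 1)
Step 3: R = 1/lim|a_n|^(1/n) = 2/3

2/3


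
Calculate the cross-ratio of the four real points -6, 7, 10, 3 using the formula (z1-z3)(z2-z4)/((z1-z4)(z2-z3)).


Step 1: (z1-z3)(z2-z4) = (-16) * 4 = -64
Step 2: (z1-z4)(z2-z3) = (-9) * (-3) = 27
Step 3: Cross-ratio = -64/27 = -64/27

-64/27


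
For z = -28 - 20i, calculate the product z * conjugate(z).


Step 1: conj(z) = -28 + 20i
Step 2: z * conj(z) = (-28)^2 + (-20)^2
Step 3: = 784 + 400 = 1184

1184


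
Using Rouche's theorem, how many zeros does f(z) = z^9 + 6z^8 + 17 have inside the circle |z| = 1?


Step 1: On |z| = 1 the three terms have sizes |z^9| = 1^9 = 1, |6z^8| = 6*1^8 = 6, |17| = 17
Step 2: The dominant term is g(z) = 17; let h(z) = z^9 + 6z^8 so f = g + h
Step 3: On |z| = 1: |g| = 17 and |h| <= 1 + 6 = 7
Step 4: Since 17 > 7, |h| < |g| on |z| = 1, so by Rouche f has the same number of zeros as g inside |z| < 1
Step 5: g(z) = 17 is a nonzero constant with no zeros inside |z| < 1. Answer = 0

0


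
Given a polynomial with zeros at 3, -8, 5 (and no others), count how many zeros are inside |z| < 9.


Step 1: Check each root:
  z = 3: |3| = 3 < 9
  z = -8: |-8| = 8 < 9
  z = 5: |5| = 5 < 9
Step 2: Count = 3

3


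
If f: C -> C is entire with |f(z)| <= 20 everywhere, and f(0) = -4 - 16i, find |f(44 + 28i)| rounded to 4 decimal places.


Step 1: By Liouville's theorem, a bounded entire function is constant.
Step 2: f(z) = f(0) = -4 - 16i for all z.
Step 3: |f(w)| = |-4 - 16i| = sqrt(16 + 256)
Step 4: = 16.4924

16.4924


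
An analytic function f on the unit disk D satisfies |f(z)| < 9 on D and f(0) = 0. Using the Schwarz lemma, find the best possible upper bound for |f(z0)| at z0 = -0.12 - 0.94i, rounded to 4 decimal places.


Step 1: g = f/9 maps D -> D with g(0) = 0, so by the Schwarz lemma |g(z)| <= |z|, i.e. |f(z)| <= 9|z|; this is sharp (f(z) = 9z).
Step 2: |z0|^2 = (-0.12)^2 + (-0.94)^2 = 0.898
Step 3: |z0| = sqrt(0.898) = 0.947629
Step 4: Best bound = 9 * |z0| = 9 * 0.947629 = 8.5287

8.5287


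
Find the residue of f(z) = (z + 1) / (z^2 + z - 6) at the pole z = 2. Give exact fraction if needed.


Step 1: Q(z) = z^2 + z - 6 = (z - 2)(z + 3)
Step 2: Q'(z) = 2z + 1
Step 3: Q'(2) = 5, P(2) = 3
Step 4: Res = P(2)/Q'(2) = 3/5 = 3/5

3/5
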